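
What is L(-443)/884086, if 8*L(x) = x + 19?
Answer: -53/884086 ≈ -5.9949e-5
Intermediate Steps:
L(x) = 19/8 + x/8 (L(x) = (x + 19)/8 = (19 + x)/8 = 19/8 + x/8)
L(-443)/884086 = (19/8 + (1/8)*(-443))/884086 = (19/8 - 443/8)*(1/884086) = -53*1/884086 = -53/884086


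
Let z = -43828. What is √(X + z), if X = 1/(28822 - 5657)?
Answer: I*√23518859714135/23165 ≈ 209.35*I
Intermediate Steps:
X = 1/23165 ≈ 4.3169e-5
√(X + z) = √(1/23165 - 43828) = √(-1015275619/23165) = I*√23518859714135/23165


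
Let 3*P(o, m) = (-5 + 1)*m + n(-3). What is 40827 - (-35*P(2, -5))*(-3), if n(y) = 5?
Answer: 39952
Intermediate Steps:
P(o, m) = 5/3 - 4*m/3 (P(o, m) = ((-5 + 1)*m + 5)/3 = (-4*m + 5)/3 = (5 - 4*m)/3 = 5/3 - 4*m/3)
40827 - (-35*P(2, -5))*(-3) = 40827 - (-35*(5/3 - 4/3*(-5)))*(-3) = 40827 - (-35*(5/3 + 20/3))*(-3) = 40827 - (-35*25/3)*(-3) = 40827 - (-875)*(-3)/3 = 40827 - 1*875 = 40827 - 875 = 39952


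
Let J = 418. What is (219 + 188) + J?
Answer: 825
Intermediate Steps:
(219 + 188) + J = (219 + 188) + 418 = 407 + 418 = 825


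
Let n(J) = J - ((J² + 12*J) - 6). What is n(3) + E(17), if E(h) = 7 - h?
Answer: -46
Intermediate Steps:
n(J) = 6 - J² - 11*J (n(J) = J - (-6 + J² + 12*J) = J + (6 - J² - 12*J) = 6 - J² - 11*J)
n(3) + E(17) = (6 - 1*3² - 11*3) + (7 - 1*17) = (6 - 1*9 - 33) + (7 - 17) = (6 - 9 - 33) - 10 = -36 - 10 = -46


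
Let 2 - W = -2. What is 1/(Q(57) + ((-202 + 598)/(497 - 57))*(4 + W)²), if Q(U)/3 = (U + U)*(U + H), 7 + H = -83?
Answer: -5/56142 ≈ -8.9060e-5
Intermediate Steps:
H = -90 (H = -7 - 83 = -90)
W = 4 (W = 2 - 1*(-2) = 2 + 2 = 4)
Q(U) = 6*U*(-90 + U) (Q(U) = 3*((U + U)*(U - 90)) = 3*((2*U)*(-90 + U)) = 3*(2*U*(-90 + U)) = 6*U*(-90 + U))
1/(Q(57) + ((-202 + 598)/(497 - 57))*(4 + W)²) = 1/(6*57*(-90 + 57) + ((-202 + 598)/(497 - 57))*(4 + 4)²) = 1/(6*57*(-33) + (396/440)*8²) = 1/(-11286 + (396*(1/440))*64) = 1/(-11286 + (9/10)*64) = 1/(-11286 + 288/5) = 1/(-56142/5) = -5/56142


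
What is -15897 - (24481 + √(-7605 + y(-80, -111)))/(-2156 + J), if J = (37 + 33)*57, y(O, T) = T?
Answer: -29179579/1834 - I*√1929/917 ≈ -15910.0 - 0.047896*I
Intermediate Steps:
J = 3990 (J = 70*57 = 3990)
-15897 - (24481 + √(-7605 + y(-80, -111)))/(-2156 + J) = -15897 - (24481 + √(-7605 - 111))/(-2156 + 3990) = -15897 - (24481 + √(-7716))/1834 = -15897 - (24481 + 2*I*√1929)/1834 = -15897 - (24481/1834 + I*√1929/917) = -15897 + (-24481/1834 - I*√1929/917) = -29179579/1834 - I*√1929/917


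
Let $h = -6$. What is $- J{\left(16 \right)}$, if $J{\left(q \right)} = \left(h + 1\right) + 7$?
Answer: $-2$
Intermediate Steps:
$J{\left(q \right)} = 2$ ($J{\left(q \right)} = \left(-6 + 1\right) + 7 = -5 + 7 = 2$)
$- J{\left(16 \right)} = \left(-1\right) 2 = -2$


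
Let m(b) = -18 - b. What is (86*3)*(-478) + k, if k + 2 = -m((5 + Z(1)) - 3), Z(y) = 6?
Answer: -123300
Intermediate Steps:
k = 24 (k = -2 - (-18 - ((5 + 6) - 3)) = -2 - (-18 - (11 - 3)) = -2 - (-18 - 1*8) = -2 - (-18 - 8) = -2 - 1*(-26) = -2 + 26 = 24)
(86*3)*(-478) + k = (86*3)*(-478) + 24 = 258*(-478) + 24 = -123324 + 24 = -123300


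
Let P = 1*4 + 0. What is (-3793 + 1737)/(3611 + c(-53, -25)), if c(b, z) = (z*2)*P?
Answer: -2056/3411 ≈ -0.60276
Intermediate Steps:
P = 4 (P = 4 + 0 = 4)
c(b, z) = 8*z (c(b, z) = (z*2)*4 = (2*z)*4 = 8*z)
(-3793 + 1737)/(3611 + c(-53, -25)) = (-3793 + 1737)/(3611 + 8*(-25)) = -2056/(3611 - 200) = -2056/3411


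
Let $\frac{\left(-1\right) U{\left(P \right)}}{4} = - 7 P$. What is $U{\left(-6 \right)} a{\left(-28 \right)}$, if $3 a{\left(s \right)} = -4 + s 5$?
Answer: $8064$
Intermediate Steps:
$a{\left(s \right)} = - \frac{4}{3} + \frac{5 s}{3}$ ($a{\left(s \right)} = \frac{-4 + s 5}{3} = \frac{-4 + 5 s}{3} = - \frac{4}{3} + \frac{5 s}{3}$)
$U{\left(P \right)} = 28 P$ ($U{\left(P \right)} = - 4 \left(- 7 P\right) = 28 P$)
$U{\left(-6 \right)} a{\left(-28 \right)} = 28 \left(-6\right) \left(- \frac{4}{3} + \frac{5}{3} \left(-28\right)\right) = - 168 \left(- \frac{4}{3} - \frac{140}{3}\right) = \left(-168\right) \left(-48\right) = 8064$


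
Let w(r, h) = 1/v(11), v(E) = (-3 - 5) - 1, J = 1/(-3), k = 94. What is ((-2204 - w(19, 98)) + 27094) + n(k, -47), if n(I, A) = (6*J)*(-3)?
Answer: 224065/9 ≈ 24896.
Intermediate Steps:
J = -⅓ ≈ -0.33333
v(E) = -9 (v(E) = -8 - 1 = -9)
n(I, A) = 6 (n(I, A) = (6*(-⅓))*(-3) = -2*(-3) = 6)
w(r, h) = -⅑ (w(r, h) = 1/(-9) = -⅑)
((-2204 - w(19, 98)) + 27094) + n(k, -47) = ((-2204 - 1*(-⅑)) + 27094) + 6 = ((-2204 + ⅑) + 27094) + 6 = (-19835/9 + 27094) + 6 = 224011/9 + 6 = 224065/9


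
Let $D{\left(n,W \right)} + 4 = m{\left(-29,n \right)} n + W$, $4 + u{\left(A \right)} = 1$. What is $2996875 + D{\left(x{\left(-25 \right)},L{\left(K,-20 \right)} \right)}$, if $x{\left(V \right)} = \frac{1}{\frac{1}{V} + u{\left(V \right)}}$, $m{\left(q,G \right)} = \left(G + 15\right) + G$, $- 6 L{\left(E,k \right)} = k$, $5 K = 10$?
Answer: $\frac{25964878349}{8664} \approx 2.9969 \cdot 10^{6}$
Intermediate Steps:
$u{\left(A \right)} = -3$ ($u{\left(A \right)} = -4 + 1 = -3$)
$K = 2$ ($K = \frac{1}{5} \cdot 10 = 2$)
$L{\left(E,k \right)} = - \frac{k}{6}$
$m{\left(q,G \right)} = 15 + 2 G$ ($m{\left(q,G \right)} = \left(15 + G\right) + G = 15 + 2 G$)
$x{\left(V \right)} = \frac{1}{-3 + \frac{1}{V}}$ ($x{\left(V \right)} = \frac{1}{\frac{1}{V} - 3} = \frac{1}{-3 + \frac{1}{V}}$)
$D{\left(n,W \right)} = -4 + W + n \left(15 + 2 n\right)$ ($D{\left(n,W \right)} = -4 + \left(\left(15 + 2 n\right) n + W\right) = -4 + \left(n \left(15 + 2 n\right) + W\right) = -4 + \left(W + n \left(15 + 2 n\right)\right) = -4 + W + n \left(15 + 2 n\right)$)
$2996875 + D{\left(x{\left(-25 \right)},L{\left(K,-20 \right)} \right)} = 2996875 - \left(\frac{2}{3} - - \frac{25}{1 - -75} \left(15 + 2 \left(- \frac{25}{1 - -75}\right)\right)\right) = 2996875 + \left(-4 + \frac{10}{3} + - \frac{25}{1 + 75} \left(15 + 2 \left(- \frac{25}{1 + 75}\right)\right)\right) = 2996875 + \left(-4 + \frac{10}{3} + - \frac{25}{76} \left(15 + 2 \left(- \frac{25}{76}\right)\right)\right) = 2996875 + \left(-4 + \frac{10}{3} + \left(-25\right) \frac{1}{76} \left(15 + 2 \left(\left(-25\right) \frac{1}{76}\right)\right)\right) = 2996875 - \left(\frac{2}{3} + \frac{25 \left(15 + 2 \left(- \frac{25}{76}\right)\right)}{76}\right) = 2996875 - \left(\frac{2}{3} + \frac{25 \left(15 - \frac{25}{38}\right)}{76}\right) = 2996875 - \frac{46651}{8664} = \frac{25964878349}{8664}$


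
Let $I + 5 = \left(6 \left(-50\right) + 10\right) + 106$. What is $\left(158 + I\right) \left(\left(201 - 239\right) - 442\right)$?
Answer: $14880$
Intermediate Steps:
$I = -189$ ($I = -5 + \left(\left(6 \left(-50\right) + 10\right) + 106\right) = -5 + \left(\left(-300 + 10\right) + 106\right) = -5 + \left(-290 + 106\right) = -5 - 184 = -189$)
$\left(158 + I\right) \left(\left(201 - 239\right) - 442\right) = \left(158 - 189\right) \left(\left(201 - 239\right) - 442\right) = - 31 \left(\left(201 - 239\right) - 442\right) = - 31 \left(-38 - 442\right) = \left(-31\right) \left(-480\right) = 14880$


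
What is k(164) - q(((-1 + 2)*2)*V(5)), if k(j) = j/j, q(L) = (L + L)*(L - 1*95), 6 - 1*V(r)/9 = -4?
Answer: -30599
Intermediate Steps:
V(r) = 90 (V(r) = 54 - 9*(-4) = 54 + 36 = 90)
q(L) = 2*L*(-95 + L) (q(L) = (2*L)*(L - 95) = (2*L)*(-95 + L) = 2*L*(-95 + L))
k(j) = 1
k(164) - q(((-1 + 2)*2)*V(5)) = 1 - 2*((-1 + 2)*2)*90*(-95 + ((-1 + 2)*2)*90) = 1 - 2*(1*2)*90*(-95 + (1*2)*90) = 1 - 2*2*90*(-95 + 2*90) = 1 - 2*180*(-95 + 180) = 1 - 2*180*85 = 1 - 1*30600 = 1 - 30600 = -30599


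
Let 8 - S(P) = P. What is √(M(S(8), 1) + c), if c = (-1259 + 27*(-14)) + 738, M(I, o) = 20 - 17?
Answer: 8*I*√14 ≈ 29.933*I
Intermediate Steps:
S(P) = 8 - P
M(I, o) = 3
c = -899 (c = (-1259 - 378) + 738 = -1637 + 738 = -899)
√(M(S(8), 1) + c) = √(3 - 899) = √(-896) = 8*I*√14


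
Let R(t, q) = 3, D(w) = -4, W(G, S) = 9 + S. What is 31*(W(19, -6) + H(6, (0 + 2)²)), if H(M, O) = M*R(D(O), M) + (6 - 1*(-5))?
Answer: 992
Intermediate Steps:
H(M, O) = 11 + 3*M (H(M, O) = M*3 + (6 - 1*(-5)) = 3*M + (6 + 5) = 3*M + 11 = 11 + 3*M)
31*(W(19, -6) + H(6, (0 + 2)²)) = 31*((9 - 6) + (11 + 3*6)) = 31*(3 + (11 + 18)) = 31*(3 + 29) = 31*32 = 992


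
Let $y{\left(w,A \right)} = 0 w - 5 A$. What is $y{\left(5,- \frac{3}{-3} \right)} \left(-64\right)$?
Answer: $320$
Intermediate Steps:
$y{\left(w,A \right)} = - 5 A$ ($y{\left(w,A \right)} = 0 - 5 A = - 5 A$)
$y{\left(5,- \frac{3}{-3} \right)} \left(-64\right) = - 5 \left(- \frac{3}{-3}\right) \left(-64\right) = - 5 \left(\left(-3\right) \left(- \frac{1}{3}\right)\right) \left(-64\right) = \left(-5\right) 1 \left(-64\right) = \left(-5\right) \left(-64\right) = 320$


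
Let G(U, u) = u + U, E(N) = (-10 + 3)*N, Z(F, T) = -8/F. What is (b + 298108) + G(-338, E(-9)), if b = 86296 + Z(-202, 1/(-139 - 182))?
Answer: 38797033/101 ≈ 3.8413e+5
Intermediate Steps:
E(N) = -7*N
G(U, u) = U + u
b = 8715900/101 (b = 86296 - 8/(-202) = 86296 - 8*(-1/202) = 86296 + 4/101 = 8715900/101 ≈ 86296.)
(b + 298108) + G(-338, E(-9)) = (8715900/101 + 298108) + (-338 - 7*(-9)) = 38824808/101 + (-338 + 63) = 38824808/101 - 275 = 38797033/101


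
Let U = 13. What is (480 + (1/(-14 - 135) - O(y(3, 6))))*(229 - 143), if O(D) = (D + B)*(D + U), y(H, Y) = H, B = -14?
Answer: 8405898/149 ≈ 56415.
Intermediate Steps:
O(D) = (-14 + D)*(13 + D) (O(D) = (D - 14)*(D + 13) = (-14 + D)*(13 + D))
(480 + (1/(-14 - 135) - O(y(3, 6))))*(229 - 143) = (480 + (1/(-14 - 135) - (-182 + 3² - 1*3)))*(229 - 143) = (480 + (1/(-149) - (-182 + 9 - 3)))*86 = (480 + (-1/149 - 1*(-176)))*86 = (480 + (-1/149 + 176))*86 = (480 + 26223/149)*86 = (97743/149)*86 = 8405898/149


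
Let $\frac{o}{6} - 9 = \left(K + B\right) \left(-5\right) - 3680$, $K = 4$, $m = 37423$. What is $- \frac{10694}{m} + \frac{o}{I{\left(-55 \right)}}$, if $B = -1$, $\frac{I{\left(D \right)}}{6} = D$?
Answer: $\frac{137353008}{2058265} \approx 66.732$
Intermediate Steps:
$I{\left(D \right)} = 6 D$
$o = -22116$ ($o = 54 + 6 \left(\left(4 - 1\right) \left(-5\right) - 3680\right) = 54 + 6 \left(3 \left(-5\right) - 3680\right) = 54 + 6 \left(-15 - 3680\right) = 54 + 6 \left(-3695\right) = 54 - 22170 = -22116$)
$- \frac{10694}{m} + \frac{o}{I{\left(-55 \right)}} = - \frac{10694}{37423} - \frac{22116}{6 \left(-55\right)} = \left(-10694\right) \frac{1}{37423} - \frac{22116}{-330} = - \frac{10694}{37423} - - \frac{3686}{55} = - \frac{10694}{37423} + \frac{3686}{55} = \frac{137353008}{2058265}$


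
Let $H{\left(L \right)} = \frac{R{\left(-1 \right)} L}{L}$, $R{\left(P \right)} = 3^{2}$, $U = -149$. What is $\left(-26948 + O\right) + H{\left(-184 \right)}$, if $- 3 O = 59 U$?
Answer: $- \frac{72026}{3} \approx -24009.0$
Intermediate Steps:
$R{\left(P \right)} = 9$
$H{\left(L \right)} = 9$ ($H{\left(L \right)} = \frac{9 L}{L} = 9$)
$O = \frac{8791}{3}$ ($O = - \frac{59 \left(-149\right)}{3} = \left(- \frac{1}{3}\right) \left(-8791\right) = \frac{8791}{3} \approx 2930.3$)
$\left(-26948 + O\right) + H{\left(-184 \right)} = \left(-26948 + \frac{8791}{3}\right) + 9 = - \frac{72053}{3} + 9 = - \frac{72026}{3}$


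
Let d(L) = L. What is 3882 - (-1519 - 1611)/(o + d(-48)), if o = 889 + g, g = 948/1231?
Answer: 4026455188/1036219 ≈ 3885.7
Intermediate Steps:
g = 948/1231 (g = 948*(1/1231) = 948/1231 ≈ 0.77011)
o = 1095307/1231 (o = 889 + 948/1231 = 1095307/1231 ≈ 889.77)
3882 - (-1519 - 1611)/(o + d(-48)) = 3882 - (-1519 - 1611)/(1095307/1231 - 48) = 3882 - (-3130)/1036219/1231 = 3882 - (-3130)*1231/1036219 = 3882 - 1*(-3853030/1036219) = 3882 + 3853030/1036219 = 4026455188/1036219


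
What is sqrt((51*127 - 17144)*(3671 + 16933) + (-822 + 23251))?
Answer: I*sqrt(219760439) ≈ 14824.0*I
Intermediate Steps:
sqrt((51*127 - 17144)*(3671 + 16933) + (-822 + 23251)) = sqrt((6477 - 17144)*20604 + 22429) = sqrt(-10667*20604 + 22429) = sqrt(-219782868 + 22429) = sqrt(-219760439) = I*sqrt(219760439)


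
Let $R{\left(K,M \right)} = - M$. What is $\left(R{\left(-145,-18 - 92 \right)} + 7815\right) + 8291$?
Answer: $16216$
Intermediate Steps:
$\left(R{\left(-145,-18 - 92 \right)} + 7815\right) + 8291 = \left(- (-18 - 92) + 7815\right) + 8291 = \left(\left(-1\right) \left(-110\right) + 7815\right) + 8291 = \left(110 + 7815\right) + 8291 = 7925 + 8291 = 16216$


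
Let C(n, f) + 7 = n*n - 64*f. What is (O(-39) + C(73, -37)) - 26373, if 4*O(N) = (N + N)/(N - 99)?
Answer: -1718823/92 ≈ -18683.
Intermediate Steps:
O(N) = N/(2*(-99 + N)) (O(N) = ((N + N)/(N - 99))/4 = ((2*N)/(-99 + N))/4 = (2*N/(-99 + N))/4 = N/(2*(-99 + N)))
C(n, f) = -7 + n² - 64*f (C(n, f) = -7 + (n*n - 64*f) = -7 + (n² - 64*f) = -7 + n² - 64*f)
(O(-39) + C(73, -37)) - 26373 = ((½)*(-39)/(-99 - 39) + (-7 + 73² - 64*(-37))) - 26373 = ((½)*(-39)/(-138) + (-7 + 5329 + 2368)) - 26373 = ((½)*(-39)*(-1/138) + 7690) - 26373 = (13/92 + 7690) - 26373 = 707493/92 - 26373 = -1718823/92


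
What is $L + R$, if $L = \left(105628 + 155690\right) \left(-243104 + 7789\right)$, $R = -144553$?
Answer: $-61492189723$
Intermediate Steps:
$L = -61492045170$ ($L = 261318 \left(-235315\right) = -61492045170$)
$L + R = -61492045170 - 144553 = -61492189723$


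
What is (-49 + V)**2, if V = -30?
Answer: 6241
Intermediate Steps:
(-49 + V)**2 = (-49 - 30)**2 = (-79)**2 = 6241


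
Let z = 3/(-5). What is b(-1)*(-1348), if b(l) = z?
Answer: 4044/5 ≈ 808.80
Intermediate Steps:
z = -⅗ (z = 3*(-⅕) = -⅗ ≈ -0.60000)
b(l) = -⅗
b(-1)*(-1348) = -⅗*(-1348) = 4044/5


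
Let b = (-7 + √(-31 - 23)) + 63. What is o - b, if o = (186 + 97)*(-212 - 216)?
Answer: -121180 - 3*I*√6 ≈ -1.2118e+5 - 7.3485*I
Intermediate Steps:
o = -121124 (o = 283*(-428) = -121124)
b = 56 + 3*I*√6 (b = (-7 + √(-54)) + 63 = (-7 + 3*I*√6) + 63 = 56 + 3*I*√6 ≈ 56.0 + 7.3485*I)
o - b = -121124 - (56 + 3*I*√6) = -121124 + (-56 - 3*I*√6) = -121180 - 3*I*√6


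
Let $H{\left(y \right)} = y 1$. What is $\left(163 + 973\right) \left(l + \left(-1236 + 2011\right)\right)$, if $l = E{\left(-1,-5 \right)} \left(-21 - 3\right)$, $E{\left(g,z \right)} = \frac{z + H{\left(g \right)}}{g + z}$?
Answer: $853136$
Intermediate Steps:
$H{\left(y \right)} = y$
$E{\left(g,z \right)} = 1$ ($E{\left(g,z \right)} = \frac{z + g}{g + z} = \frac{g + z}{g + z} = 1$)
$l = -24$ ($l = 1 \left(-21 - 3\right) = 1 \left(-24\right) = -24$)
$\left(163 + 973\right) \left(l + \left(-1236 + 2011\right)\right) = \left(163 + 973\right) \left(-24 + \left(-1236 + 2011\right)\right) = 1136 \left(-24 + 775\right) = 1136 \cdot 751 = 853136$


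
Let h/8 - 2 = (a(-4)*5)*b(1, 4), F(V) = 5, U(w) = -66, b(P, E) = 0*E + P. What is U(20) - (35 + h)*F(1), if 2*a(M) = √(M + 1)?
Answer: -321 - 100*I*√3 ≈ -321.0 - 173.21*I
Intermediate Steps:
b(P, E) = P (b(P, E) = 0 + P = P)
a(M) = √(1 + M)/2 (a(M) = √(M + 1)/2 = √(1 + M)/2)
h = 16 + 20*I*√3 (h = 16 + 8*(((√(1 - 4)/2)*5)*1) = 16 + 8*(((√(-3)/2)*5)*1) = 16 + 8*((((I*√3)/2)*5)*1) = 16 + 8*(((I*√3/2)*5)*1) = 16 + 8*((5*I*√3/2)*1) = 16 + 8*(5*I*√3/2) = 16 + 20*I*√3 ≈ 16.0 + 34.641*I)
U(20) - (35 + h)*F(1) = -66 - (35 + (16 + 20*I*√3))*5 = -66 - (51 + 20*I*√3)*5 = -66 - (255 + 100*I*√3) = -66 + (-255 - 100*I*√3) = -321 - 100*I*√3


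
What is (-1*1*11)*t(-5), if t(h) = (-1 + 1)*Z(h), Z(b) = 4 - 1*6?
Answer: 0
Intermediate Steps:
Z(b) = -2 (Z(b) = 4 - 6 = -2)
t(h) = 0 (t(h) = (-1 + 1)*(-2) = 0*(-2) = 0)
(-1*1*11)*t(-5) = (-1*1*11)*0 = -1*11*0 = -11*0 = 0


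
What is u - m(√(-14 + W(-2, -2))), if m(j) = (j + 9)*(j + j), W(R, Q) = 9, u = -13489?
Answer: -13479 - 18*I*√5 ≈ -13479.0 - 40.249*I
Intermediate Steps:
m(j) = 2*j*(9 + j) (m(j) = (9 + j)*(2*j) = 2*j*(9 + j))
u - m(√(-14 + W(-2, -2))) = -13489 - 2*√(-14 + 9)*(9 + √(-14 + 9)) = -13489 - 2*√(-5)*(9 + √(-5)) = -13489 - 2*I*√5*(9 + I*√5)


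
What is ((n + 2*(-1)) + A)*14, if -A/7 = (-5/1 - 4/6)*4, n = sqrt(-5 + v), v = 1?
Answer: 6580/3 + 28*I ≈ 2193.3 + 28.0*I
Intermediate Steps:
n = 2*I (n = sqrt(-5 + 1) = sqrt(-4) = 2*I ≈ 2.0*I)
A = 476/3 (A = -7*(-5/1 - 4/6)*4 = -7*(-5*1 - 4*1/6)*4 = -7*(-5 - 2/3)*4 = -(-119)*4/3 = -7*(-68/3) = 476/3 ≈ 158.67)
((n + 2*(-1)) + A)*14 = ((2*I + 2*(-1)) + 476/3)*14 = ((2*I - 2) + 476/3)*14 = ((-2 + 2*I) + 476/3)*14 = (470/3 + 2*I)*14 = 6580/3 + 28*I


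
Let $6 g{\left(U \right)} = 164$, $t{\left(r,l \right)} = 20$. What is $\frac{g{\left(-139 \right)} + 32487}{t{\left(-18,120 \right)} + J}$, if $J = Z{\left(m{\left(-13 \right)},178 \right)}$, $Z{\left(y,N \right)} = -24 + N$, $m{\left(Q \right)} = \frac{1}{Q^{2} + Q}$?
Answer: $\frac{97543}{522} \approx 186.86$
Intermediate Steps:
$m{\left(Q \right)} = \frac{1}{Q + Q^{2}}$
$g{\left(U \right)} = \frac{82}{3}$ ($g{\left(U \right)} = \frac{1}{6} \cdot 164 = \frac{82}{3}$)
$J = 154$ ($J = -24 + 178 = 154$)
$\frac{g{\left(-139 \right)} + 32487}{t{\left(-18,120 \right)} + J} = \frac{\frac{82}{3} + 32487}{20 + 154} = \frac{97543}{3 \cdot 174} = \frac{97543}{3} \cdot \frac{1}{174} = \frac{97543}{522}$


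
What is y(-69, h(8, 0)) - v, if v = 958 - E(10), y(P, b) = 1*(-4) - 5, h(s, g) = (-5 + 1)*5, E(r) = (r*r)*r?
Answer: 33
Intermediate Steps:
E(r) = r³ (E(r) = r²*r = r³)
h(s, g) = -20 (h(s, g) = -4*5 = -20)
y(P, b) = -9 (y(P, b) = -4 - 5 = -9)
v = -42 (v = 958 - 1*10³ = 958 - 1*1000 = 958 - 1000 = -42)
y(-69, h(8, 0)) - v = -9 - 1*(-42) = -9 + 42 = 33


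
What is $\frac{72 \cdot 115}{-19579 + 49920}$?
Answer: $\frac{8280}{30341} \approx 0.2729$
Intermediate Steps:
$\frac{72 \cdot 115}{-19579 + 49920} = \frac{8280}{30341}$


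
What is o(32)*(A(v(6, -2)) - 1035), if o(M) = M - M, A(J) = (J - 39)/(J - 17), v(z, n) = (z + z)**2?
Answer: 0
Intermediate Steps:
v(z, n) = 4*z**2 (v(z, n) = (2*z)**2 = 4*z**2)
A(J) = (-39 + J)/(-17 + J)
o(M) = 0
o(32)*(A(v(6, -2)) - 1035) = 0*((-39 + 4*6**2)/(-17 + 4*6**2) - 1035) = 0*((-39 + 4*36)/(-17 + 4*36) - 1035) = 0*((-39 + 144)/(-17 + 144) - 1035) = 0*(105/127 - 1035) = 0*(-131340/127) = 0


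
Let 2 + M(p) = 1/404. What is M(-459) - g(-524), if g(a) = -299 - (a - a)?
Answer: 119989/404 ≈ 297.00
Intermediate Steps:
M(p) = -807/404 (M(p) = -2 + 1/404 = -807/404)
g(a) = -299 (g(a) = -299 - 1*0 = -299 + 0 = -299)
M(-459) - g(-524) = -807/404 - 1*(-299) = -807/404 + 299 = 119989/404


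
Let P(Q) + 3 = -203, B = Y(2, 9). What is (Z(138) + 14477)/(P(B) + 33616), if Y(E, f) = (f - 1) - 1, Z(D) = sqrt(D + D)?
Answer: 14477/33410 + sqrt(69)/16705 ≈ 0.43381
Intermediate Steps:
Z(D) = sqrt(2)*sqrt(D) (Z(D) = sqrt(2*D) = sqrt(2)*sqrt(D))
Y(E, f) = -2 + f (Y(E, f) = (-1 + f) - 1 = -2 + f)
B = 7 (B = -2 + 9 = 7)
P(Q) = -206 (P(Q) = -3 - 203 = -206)
(Z(138) + 14477)/(P(B) + 33616) = (sqrt(2)*sqrt(138) + 14477)/(-206 + 33616) = (2*sqrt(69) + 14477)/33410 = (14477 + 2*sqrt(69))*(1/33410) = 14477/33410 + sqrt(69)/16705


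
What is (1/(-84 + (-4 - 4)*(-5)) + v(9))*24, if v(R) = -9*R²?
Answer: -192462/11 ≈ -17497.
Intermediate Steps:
(1/(-84 + (-4 - 4)*(-5)) + v(9))*24 = (1/(-84 + (-4 - 4)*(-5)) - 9*9²)*24 = (1/(-84 - 8*(-5)) - 9*81)*24 = (1/(-84 + 40) - 729)*24 = (1/(-44) - 729)*24 = (-1/44 - 729)*24 = -32077/44*24 = -192462/11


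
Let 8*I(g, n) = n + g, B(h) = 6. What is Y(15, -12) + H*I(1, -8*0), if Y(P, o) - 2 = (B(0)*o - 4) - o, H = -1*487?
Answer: -983/8 ≈ -122.88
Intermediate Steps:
H = -487
Y(P, o) = -2 + 5*o (Y(P, o) = 2 + ((6*o - 4) - o) = 2 + ((-4 + 6*o) - o) = 2 + (-4 + 5*o) = -2 + 5*o)
I(g, n) = g/8 + n/8 (I(g, n) = (n + g)/8 = (g + n)/8 = g/8 + n/8)
Y(15, -12) + H*I(1, -8*0) = (-2 + 5*(-12)) - 487*((1/8)*1 + (-8*0)/8) = (-2 - 60) - 487*(1/8 + (1/8)*0) = -62 - 487*(1/8 + 0) = -62 - 487*1/8 = -62 - 487/8 = -983/8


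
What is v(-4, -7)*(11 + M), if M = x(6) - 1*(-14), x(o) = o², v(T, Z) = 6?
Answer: 366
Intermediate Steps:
M = 50 (M = 6² - 1*(-14) = 36 + 14 = 50)
v(-4, -7)*(11 + M) = 6*(11 + 50) = 6*61 = 366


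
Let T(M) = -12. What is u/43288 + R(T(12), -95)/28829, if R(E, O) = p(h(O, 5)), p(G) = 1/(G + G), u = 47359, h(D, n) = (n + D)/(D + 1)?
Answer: 61440084763/56157738840 ≈ 1.0941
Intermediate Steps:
h(D, n) = (D + n)/(1 + D)
p(G) = 1/(2*G)
R(E, O) = (1 + O)/(2*(5 + O)) (R(E, O) = 1/(2*(((O + 5)/(1 + O)))) = 1/(2*(((5 + O)/(1 + O)))) = ((1 + O)/(5 + O))/2 = (1 + O)/(2*(5 + O)))
u/43288 + R(T(12), -95)/28829 = 47359/43288 + ((1 - 95)/(2*(5 - 95)))/28829 = 47359*(1/43288) + ((½)*(-94)/(-90))*(1/28829) = 47359/43288 + ((½)*(-1/90)*(-94))*(1/28829) = 47359/43288 + (47/90)*(1/28829) = 47359/43288 + 47/2594610 = 61440084763/56157738840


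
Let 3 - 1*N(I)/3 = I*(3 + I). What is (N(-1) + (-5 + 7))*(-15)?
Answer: -255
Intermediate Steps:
N(I) = 9 - 3*I*(3 + I)
(N(-1) + (-5 + 7))*(-15) = ((9 - 9*(-1) - 3*(-1)**2) + (-5 + 7))*(-15) = ((9 + 9 - 3*1) + 2)*(-15) = ((9 + 9 - 3) + 2)*(-15) = (15 + 2)*(-15) = 17*(-15) = -255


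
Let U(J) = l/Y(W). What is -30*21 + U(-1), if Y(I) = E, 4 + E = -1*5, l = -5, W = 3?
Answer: -5665/9 ≈ -629.44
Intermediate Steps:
E = -9 (E = -4 - 1*5 = -4 - 5 = -9)
Y(I) = -9
U(J) = 5/9 (U(J) = -5/(-9) = -5*(-⅑) = 5/9)
-30*21 + U(-1) = -30*21 + 5/9 = -630 + 5/9 = -5665/9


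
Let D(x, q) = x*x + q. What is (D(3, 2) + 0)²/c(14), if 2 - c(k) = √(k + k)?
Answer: -121/12 - 121*√7/12 ≈ -36.761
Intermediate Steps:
D(x, q) = q + x² (D(x, q) = x² + q = q + x²)
c(k) = 2 - √2*√k (c(k) = 2 - √(k + k) = 2 - √(2*k) = 2 - √2*√k)
(D(3, 2) + 0)²/c(14) = ((2 + 3²) + 0)²/(2 - √2*√14) = ((2 + 9) + 0)²/(2 - 2*√7) = (11 + 0)²/(2 - 2*√7) = 11²/(2 - 2*√7) = 121/(2 - 2*√7)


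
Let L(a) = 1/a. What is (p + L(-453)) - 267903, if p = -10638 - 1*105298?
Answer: -173879068/453 ≈ -3.8384e+5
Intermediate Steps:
p = -115936 (p = -10638 - 105298 = -115936)
(p + L(-453)) - 267903 = (-115936 + 1/(-453)) - 267903 = (-115936 - 1/453) - 267903 = -52519009/453 - 267903 = -173879068/453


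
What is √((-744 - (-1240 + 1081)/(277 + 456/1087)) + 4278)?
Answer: √321417885955665/301555 ≈ 59.452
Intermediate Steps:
√((-744 - (-1240 + 1081)/(277 + 456/1087)) + 4278) = √((-744 - (-159)/(277 + 456*(1/1087))) + 4278) = √((-744 - (-159)/(277 + 456/1087)) + 4278) = √((-744 - (-159)/301555/1087) + 4278) = √((-744 - (-159)*1087/301555) + 4278) = √((-744 - 1*(-172833/301555)) + 4278) = √((-744 + 172833/301555) + 4278) = √(-224184087/301555 + 4278) = √(1065868203/301555) = √321417885955665/301555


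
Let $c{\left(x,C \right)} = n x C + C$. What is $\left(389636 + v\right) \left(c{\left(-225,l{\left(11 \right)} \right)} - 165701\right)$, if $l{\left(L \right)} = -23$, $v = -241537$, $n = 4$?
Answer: $-21477909376$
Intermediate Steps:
$c{\left(x,C \right)} = C + 4 C x$ ($c{\left(x,C \right)} = 4 x C + C = 4 C x + C = C + 4 C x$)
$\left(389636 + v\right) \left(c{\left(-225,l{\left(11 \right)} \right)} - 165701\right) = \left(389636 - 241537\right) \left(- 23 \left(1 + 4 \left(-225\right)\right) - 165701\right) = 148099 \left(- 23 \left(1 - 900\right) - 165701\right) = 148099 \left(\left(-23\right) \left(-899\right) - 165701\right) = 148099 \left(20677 - 165701\right) = 148099 \left(-145024\right) = -21477909376$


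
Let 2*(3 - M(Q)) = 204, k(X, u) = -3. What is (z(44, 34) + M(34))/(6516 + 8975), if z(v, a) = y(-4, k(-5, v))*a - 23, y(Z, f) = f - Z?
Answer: -88/15491 ≈ -0.0056807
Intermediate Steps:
z(v, a) = -23 + a (z(v, a) = (-3 - 1*(-4))*a - 23 = (-3 + 4)*a - 23 = 1*a - 23 = a - 23 = -23 + a)
M(Q) = -99 (M(Q) = 3 - 1/2*204 = 3 - 102 = -99)
(z(44, 34) + M(34))/(6516 + 8975) = ((-23 + 34) - 99)/(6516 + 8975) = (11 - 99)/15491 = -88*1/15491 = -88/15491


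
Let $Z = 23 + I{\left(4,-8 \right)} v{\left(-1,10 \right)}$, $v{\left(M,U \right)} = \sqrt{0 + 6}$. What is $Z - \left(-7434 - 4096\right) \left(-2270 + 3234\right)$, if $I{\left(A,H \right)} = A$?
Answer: $11114943 + 4 \sqrt{6} \approx 1.1115 \cdot 10^{7}$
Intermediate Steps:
$v{\left(M,U \right)} = \sqrt{6}$
$Z = 23 + 4 \sqrt{6} \approx 32.798$
$Z - \left(-7434 - 4096\right) \left(-2270 + 3234\right) = \left(23 + 4 \sqrt{6}\right) - \left(-7434 - 4096\right) \left(-2270 + 3234\right) = \left(23 + 4 \sqrt{6}\right) - \left(-11530\right) 964 = \left(23 + 4 \sqrt{6}\right) - -11114920 = \left(23 + 4 \sqrt{6}\right) + 11114920 = 11114943 + 4 \sqrt{6}$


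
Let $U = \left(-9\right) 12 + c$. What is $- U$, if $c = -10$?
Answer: $118$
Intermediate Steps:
$U = -118$ ($U = \left(-9\right) 12 - 10 = -108 - 10 = -118$)
$- U = \left(-1\right) \left(-118\right) = 118$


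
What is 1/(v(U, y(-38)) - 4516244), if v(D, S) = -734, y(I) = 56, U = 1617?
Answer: -1/4516978 ≈ -2.2139e-7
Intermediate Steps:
1/(v(U, y(-38)) - 4516244) = 1/(-734 - 4516244) = 1/(-4516978) = -1/4516978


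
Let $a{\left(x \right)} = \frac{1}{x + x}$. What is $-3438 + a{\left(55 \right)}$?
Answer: $- \frac{378179}{110} \approx -3438.0$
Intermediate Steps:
$a{\left(x \right)} = \frac{1}{2 x}$
$-3438 + a{\left(55 \right)} = -3438 + \frac{1}{2 \cdot 55} = -3438 + \frac{1}{2} \cdot \frac{1}{55} = -3438 + \frac{1}{110} = - \frac{378179}{110}$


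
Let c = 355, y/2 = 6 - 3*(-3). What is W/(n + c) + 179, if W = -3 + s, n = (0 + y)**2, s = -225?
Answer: 224417/1255 ≈ 178.82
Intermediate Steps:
y = 30 (y = 2*(6 - 3*(-3)) = 2*(6 + 9) = 2*15 = 30)
n = 900 (n = (0 + 30)**2 = 30**2 = 900)
W = -228 (W = -3 - 225 = -228)
W/(n + c) + 179 = -228/(900 + 355) + 179 = -228/1255 + 179 = 224417/1255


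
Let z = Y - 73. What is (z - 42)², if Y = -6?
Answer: 14641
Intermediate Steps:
z = -79 (z = -6 - 73 = -79)
(z - 42)² = (-79 - 42)² = (-121)² = 14641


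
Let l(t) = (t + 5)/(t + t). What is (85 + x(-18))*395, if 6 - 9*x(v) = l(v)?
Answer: 10958485/324 ≈ 33823.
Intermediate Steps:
l(t) = (5 + t)/(2*t) (l(t) = (5 + t)/((2*t)) = (5 + t)*(1/(2*t)) = (5 + t)/(2*t))
x(v) = ⅔ - (5 + v)/(18*v)
(85 + x(-18))*395 = (85 + (1/18)*(-5 + 11*(-18))/(-18))*395 = (85 + (1/18)*(-1/18)*(-5 - 198))*395 = (85 + (1/18)*(-1/18)*(-203))*395 = (85 + 203/324)*395 = (27743/324)*395 = 10958485/324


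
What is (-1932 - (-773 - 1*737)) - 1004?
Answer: -1426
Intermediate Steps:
(-1932 - (-773 - 1*737)) - 1004 = (-1932 - (-773 - 737)) - 1004 = (-1932 - 1*(-1510)) - 1004 = (-1932 + 1510) - 1004 = -422 - 1004 = -1426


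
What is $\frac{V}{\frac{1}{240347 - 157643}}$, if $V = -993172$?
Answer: $-82139297088$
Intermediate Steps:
$\frac{V}{\frac{1}{240347 - 157643}} = - \frac{993172}{\frac{1}{240347 - 157643}} = - \frac{993172}{\frac{1}{82704}} = - 993172 \frac{1}{\frac{1}{82704}} = \left(-993172\right) 82704 = -82139297088$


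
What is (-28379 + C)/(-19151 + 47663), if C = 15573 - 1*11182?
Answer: -1999/2376 ≈ -0.84133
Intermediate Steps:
C = 4391 (C = 15573 - 11182 = 4391)
(-28379 + C)/(-19151 + 47663) = (-28379 + 4391)/(-19151 + 47663) = -23988/28512 = -23988*1/28512 = -1999/2376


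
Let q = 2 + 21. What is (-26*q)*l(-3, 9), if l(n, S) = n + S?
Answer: -3588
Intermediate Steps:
q = 23
l(n, S) = S + n
(-26*q)*l(-3, 9) = (-26*23)*(9 - 3) = -598*6 = -3588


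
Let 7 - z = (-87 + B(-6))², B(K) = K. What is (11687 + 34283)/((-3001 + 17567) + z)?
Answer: 22985/2962 ≈ 7.7600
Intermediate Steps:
z = -8642 (z = 7 - (-87 - 6)² = 7 - 1*(-93)² = 7 - 1*8649 = 7 - 8649 = -8642)
(11687 + 34283)/((-3001 + 17567) + z) = (11687 + 34283)/((-3001 + 17567) - 8642) = 45970/(14566 - 8642) = 45970/5924 = 45970*(1/5924) = 22985/2962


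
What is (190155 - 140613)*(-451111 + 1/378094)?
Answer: -4225000279827843/189047 ≈ -2.2349e+10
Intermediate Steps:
(190155 - 140613)*(-451111 + 1/378094) = 49542*(-451111 + 1/378094) = 49542*(-170562362433/378094) = -4225000279827843/189047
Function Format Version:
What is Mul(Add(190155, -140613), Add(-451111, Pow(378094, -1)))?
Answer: Rational(-4225000279827843, 189047) ≈ -2.2349e+10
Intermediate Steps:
Mul(Add(190155, -140613), Add(-451111, Pow(378094, -1))) = Mul(49542, Add(-451111, Rational(1, 378094))) = Mul(49542, Rational(-170562362433, 378094)) = Rational(-4225000279827843, 189047)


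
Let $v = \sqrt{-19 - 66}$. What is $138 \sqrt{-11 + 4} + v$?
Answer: $i \left(\sqrt{85} + 138 \sqrt{7}\right) \approx 374.33 i$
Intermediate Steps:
$v = i \sqrt{85}$ ($v = \sqrt{-85} = i \sqrt{85} \approx 9.2195 i$)
$138 \sqrt{-11 + 4} + v = 138 \sqrt{-11 + 4} + i \sqrt{85} = 138 \sqrt{-7} + i \sqrt{85} = 138 i \sqrt{7} + i \sqrt{85} = i \sqrt{85} + 138 i \sqrt{7}$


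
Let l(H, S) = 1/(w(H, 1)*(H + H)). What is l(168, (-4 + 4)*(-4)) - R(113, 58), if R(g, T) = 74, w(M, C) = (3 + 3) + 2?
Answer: -198911/2688 ≈ -74.000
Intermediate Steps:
w(M, C) = 8 (w(M, C) = 6 + 2 = 8)
l(H, S) = 1/(16*H) (l(H, S) = 1/(8*(H + H)) = 1/(8*((2*H))) = (1/(2*H))/8 = 1/(16*H))
l(168, (-4 + 4)*(-4)) - R(113, 58) = (1/16)/168 - 1*74 = (1/16)*(1/168) - 74 = 1/2688 - 74 = -198911/2688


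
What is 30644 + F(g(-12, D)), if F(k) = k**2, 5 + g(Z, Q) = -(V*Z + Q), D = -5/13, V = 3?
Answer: 5345300/169 ≈ 31629.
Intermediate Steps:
D = -5/13 (D = -5*1/13 = -5/13 ≈ -0.38462)
g(Z, Q) = -5 - Q - 3*Z (g(Z, Q) = -5 - (3*Z + Q) = -5 - (Q + 3*Z) = -5 + (-Q - 3*Z) = -5 - Q - 3*Z)
30644 + F(g(-12, D)) = 30644 + (-5 - 1*(-5/13) - 3*(-12))**2 = 30644 + (-5 + 5/13 + 36)**2 = 30644 + (408/13)**2 = 30644 + 166464/169 = 5345300/169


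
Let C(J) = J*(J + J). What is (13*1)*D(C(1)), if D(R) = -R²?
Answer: -52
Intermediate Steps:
C(J) = 2*J² (C(J) = J*(2*J) = 2*J²)
(13*1)*D(C(1)) = (13*1)*(-(2*1²)²) = 13*(-(2*1)²) = 13*(-1*2²) = 13*(-1*4) = 13*(-4) = -52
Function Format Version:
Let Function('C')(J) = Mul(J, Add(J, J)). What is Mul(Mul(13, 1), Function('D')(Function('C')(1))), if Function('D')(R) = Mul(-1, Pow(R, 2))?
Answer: -52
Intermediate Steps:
Function('C')(J) = Mul(2, Pow(J, 2)) (Function('C')(J) = Mul(J, Mul(2, J)) = Mul(2, Pow(J, 2)))
Mul(Mul(13, 1), Function('D')(Function('C')(1))) = Mul(Mul(13, 1), Mul(-1, Pow(Mul(2, Pow(1, 2)), 2))) = Mul(13, Mul(-1, Pow(Mul(2, 1), 2))) = Mul(13, Mul(-1, Pow(2, 2))) = Mul(13, Mul(-1, 4)) = Mul(13, -4) = -52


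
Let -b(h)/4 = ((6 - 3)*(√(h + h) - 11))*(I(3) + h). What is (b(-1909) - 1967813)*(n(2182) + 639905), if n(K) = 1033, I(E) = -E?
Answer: -1423008624786 + 14705681472*I*√3818 ≈ -1.423e+12 + 9.0866e+11*I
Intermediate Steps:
b(h) = -4*(-33 + 3*√2*√h)*(-3 + h) (b(h) = -4*(6 - 3)*(√(h + h) - 11)*(-1*3 + h) = -4*3*(√(2*h) - 11)*(-3 + h) = -4*3*(√2*√h - 11)*(-3 + h) = -4*3*(-11 + √2*√h)*(-3 + h) = -4*(-33 + 3*√2*√h)*(-3 + h))
(b(-1909) - 1967813)*(n(2182) + 639905) = ((-396 + 132*(-1909) - 12*√2*(-1909)^(3/2) + 36*√2*√(-1909)) - 1967813)*(1033 + 639905) = ((-396 - 251988 - 12*√2*(-1909*I*√1909) + 36*√2*(I*√1909)) - 1967813)*640938 = ((-396 - 251988 + 22908*I*√3818 + 36*I*√3818) - 1967813)*640938 = ((-252384 + 22944*I*√3818) - 1967813)*640938 = (-2220197 + 22944*I*√3818)*640938 = -1423008624786 + 14705681472*I*√3818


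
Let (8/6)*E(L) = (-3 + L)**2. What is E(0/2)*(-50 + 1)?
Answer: -1323/4 ≈ -330.75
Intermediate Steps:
E(L) = 3*(-3 + L)**2/4
E(0/2)*(-50 + 1) = (3*(-3 + 0/2)**2/4)*(-50 + 1) = (3*(-3 + 0*(1/2))**2/4)*(-49) = (3*(-3 + 0)**2/4)*(-49) = ((3/4)*(-3)**2)*(-49) = ((3/4)*9)*(-49) = (27/4)*(-49) = -1323/4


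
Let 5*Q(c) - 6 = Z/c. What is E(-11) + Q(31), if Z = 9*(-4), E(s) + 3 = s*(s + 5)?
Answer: 1983/31 ≈ 63.968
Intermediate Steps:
E(s) = -3 + s*(5 + s) (E(s) = -3 + s*(s + 5) = -3 + s*(5 + s))
Z = -36
Q(c) = 6/5 - 36/(5*c) (Q(c) = 6/5 + (-36/c)/5 = 6/5 - 36/(5*c))
E(-11) + Q(31) = (-3 + (-11)² + 5*(-11)) + (6/5)*(-6 + 31)/31 = (-3 + 121 - 55) + (6/5)*(1/31)*25 = 63 + 30/31 = 1983/31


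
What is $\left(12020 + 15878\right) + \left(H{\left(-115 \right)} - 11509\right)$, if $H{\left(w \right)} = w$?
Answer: $16274$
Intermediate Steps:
$\left(12020 + 15878\right) + \left(H{\left(-115 \right)} - 11509\right) = \left(12020 + 15878\right) - 11624 = 27898 - 11624 = 16274$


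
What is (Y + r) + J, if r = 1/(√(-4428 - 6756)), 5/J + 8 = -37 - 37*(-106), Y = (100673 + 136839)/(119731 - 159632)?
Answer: -920634519/154696177 - I*√699/2796 ≈ -5.9512 - 0.0094559*I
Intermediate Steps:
Y = -237512/39901 (Y = 237512/(-39901) = 237512*(-1/39901) = -237512/39901 ≈ -5.9525)
J = 5/3877 (J = 5/(-8 + (-37 - 37*(-106))) = 5/(-8 + (-37 + 3922)) = 5/(-8 + 3885) = 5/3877 ≈ 0.0012897)
r = -I*√699/2796 (r = 1/(√(-11184)) = 1/(4*I*√699) = -I*√699/2796 ≈ -0.0094559*I)
(Y + r) + J = (-237512/39901 - I*√699/2796) + 5/3877 = -920634519/154696177 - I*√699/2796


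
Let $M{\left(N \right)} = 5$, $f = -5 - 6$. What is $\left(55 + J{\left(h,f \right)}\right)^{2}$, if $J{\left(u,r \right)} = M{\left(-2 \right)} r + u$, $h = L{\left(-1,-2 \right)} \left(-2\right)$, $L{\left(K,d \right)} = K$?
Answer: $4$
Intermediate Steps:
$h = 2$ ($h = \left(-1\right) \left(-2\right) = 2$)
$f = -11$ ($f = -5 - 6 = -11$)
$J{\left(u,r \right)} = u + 5 r$ ($J{\left(u,r \right)} = 5 r + u = u + 5 r$)
$\left(55 + J{\left(h,f \right)}\right)^{2} = \left(55 + \left(2 + 5 \left(-11\right)\right)\right)^{2} = \left(55 + \left(2 - 55\right)\right)^{2} = \left(55 - 53\right)^{2} = 2^{2} = 4$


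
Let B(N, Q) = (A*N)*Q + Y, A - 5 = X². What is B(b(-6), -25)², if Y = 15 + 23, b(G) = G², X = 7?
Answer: 2358267844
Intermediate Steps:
A = 54 (A = 5 + 7² = 5 + 49 = 54)
Y = 38
B(N, Q) = 38 + 54*N*Q (B(N, Q) = (54*N)*Q + 38 = 54*N*Q + 38 = 38 + 54*N*Q)
B(b(-6), -25)² = (38 + 54*(-6)²*(-25))² = (38 + 54*36*(-25))² = (38 - 48600)² = (-48562)² = 2358267844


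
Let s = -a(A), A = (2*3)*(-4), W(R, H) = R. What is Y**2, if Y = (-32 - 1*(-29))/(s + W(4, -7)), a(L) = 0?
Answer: 9/16 ≈ 0.56250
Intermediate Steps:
A = -24 (A = 6*(-4) = -24)
s = 0 (s = -1*0 = 0)
Y = -3/4 (Y = (-32 - 1*(-29))/(0 + 4) = (-32 + 29)/4 = -3*1/4 = -3/4 ≈ -0.75000)
Y**2 = (-3/4)**2 = 9/16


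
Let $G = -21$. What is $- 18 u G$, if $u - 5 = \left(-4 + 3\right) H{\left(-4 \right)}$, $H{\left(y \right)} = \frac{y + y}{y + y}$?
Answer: $1512$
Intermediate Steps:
$H{\left(y \right)} = 1$ ($H{\left(y \right)} = \frac{2 y}{2 y} = 2 y \frac{1}{2 y} = 1$)
$u = 4$ ($u = 5 + \left(-4 + 3\right) 1 = 5 - 1 = 4$)
$- 18 u G = \left(-18\right) 4 \left(-21\right) = \left(-72\right) \left(-21\right) = 1512$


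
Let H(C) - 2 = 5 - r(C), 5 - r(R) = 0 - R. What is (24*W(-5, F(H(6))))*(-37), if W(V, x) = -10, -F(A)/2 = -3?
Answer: 8880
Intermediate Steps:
r(R) = 5 + R (r(R) = 5 - (0 - R) = 5 - (-1)*R = 5 + R)
H(C) = 2 - C (H(C) = 2 + (5 - (5 + C)) = 2 + (5 + (-5 - C)) = 2 - C)
F(A) = 6 (F(A) = -2*(-3) = 6)
(24*W(-5, F(H(6))))*(-37) = (24*(-10))*(-37) = -240*(-37) = 8880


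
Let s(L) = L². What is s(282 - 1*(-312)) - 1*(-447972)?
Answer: 800808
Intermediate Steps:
s(282 - 1*(-312)) - 1*(-447972) = (282 - 1*(-312))² - 1*(-447972) = (282 + 312)² + 447972 = 594² + 447972 = 352836 + 447972 = 800808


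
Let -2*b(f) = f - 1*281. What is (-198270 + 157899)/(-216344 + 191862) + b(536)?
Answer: -1540542/12241 ≈ -125.85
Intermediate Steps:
b(f) = 281/2 - f/2 (b(f) = -(f - 1*281)/2 = -(f - 281)/2 = -(-281 + f)/2 = 281/2 - f/2)
(-198270 + 157899)/(-216344 + 191862) + b(536) = (-198270 + 157899)/(-216344 + 191862) + (281/2 - ½*536) = -40371/(-24482) + (281/2 - 268) = -40371*(-1/24482) - 255/2 = 40371/24482 - 255/2 = -1540542/12241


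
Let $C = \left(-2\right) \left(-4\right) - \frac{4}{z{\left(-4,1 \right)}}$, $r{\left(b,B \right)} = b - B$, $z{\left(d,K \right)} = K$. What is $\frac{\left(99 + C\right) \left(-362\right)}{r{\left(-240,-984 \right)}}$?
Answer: $- \frac{18643}{372} \approx -50.116$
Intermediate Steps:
$C = 4$ ($C = \left(-2\right) \left(-4\right) - \frac{4}{1} = 8 - 4 = 4$)
$\frac{\left(99 + C\right) \left(-362\right)}{r{\left(-240,-984 \right)}} = \frac{\left(99 + 4\right) \left(-362\right)}{-240 - -984} = \frac{103 \left(-362\right)}{-240 + 984} = - \frac{37286}{744} = \left(-37286\right) \frac{1}{744} = - \frac{18643}{372}$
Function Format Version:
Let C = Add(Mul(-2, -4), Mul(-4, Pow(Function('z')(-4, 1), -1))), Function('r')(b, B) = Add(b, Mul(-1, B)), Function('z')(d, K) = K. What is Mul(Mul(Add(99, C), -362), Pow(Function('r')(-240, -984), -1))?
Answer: Rational(-18643, 372) ≈ -50.116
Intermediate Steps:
C = 4 (C = Add(Mul(-2, -4), Mul(-4, Pow(1, -1))) = Add(8, Mul(-4, 1)) = Add(8, -4) = 4)
Mul(Mul(Add(99, C), -362), Pow(Function('r')(-240, -984), -1)) = Mul(Mul(Add(99, 4), -362), Pow(Add(-240, Mul(-1, -984)), -1)) = Mul(Mul(103, -362), Pow(Add(-240, 984), -1)) = Mul(-37286, Pow(744, -1)) = Mul(-37286, Rational(1, 744)) = Rational(-18643, 372)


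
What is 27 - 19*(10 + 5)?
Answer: -258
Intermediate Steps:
27 - 19*(10 + 5) = 27 - 19*15 = 27 - 285 = -258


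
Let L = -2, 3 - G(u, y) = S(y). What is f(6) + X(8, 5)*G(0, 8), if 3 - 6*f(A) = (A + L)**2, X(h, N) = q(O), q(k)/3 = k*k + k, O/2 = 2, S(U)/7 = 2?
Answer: -3973/6 ≈ -662.17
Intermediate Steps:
S(U) = 14 (S(U) = 7*2 = 14)
G(u, y) = -11 (G(u, y) = 3 - 1*14 = 3 - 14 = -11)
O = 4 (O = 2*2 = 4)
q(k) = 3*k + 3*k**2 (q(k) = 3*(k*k + k) = 3*(k**2 + k) = 3*(k + k**2) = 3*k + 3*k**2)
X(h, N) = 60 (X(h, N) = 3*4*(1 + 4) = 3*4*5 = 60)
f(A) = 1/2 - (-2 + A)**2/6 (f(A) = 1/2 - (A - 2)**2/6 = 1/2 - (-2 + A)**2/6)
f(6) + X(8, 5)*G(0, 8) = (1/2 - (-2 + 6)**2/6) + 60*(-11) = (1/2 - 1/6*4**2) - 660 = (1/2 - 1/6*16) - 660 = (1/2 - 8/3) - 660 = -13/6 - 660 = -3973/6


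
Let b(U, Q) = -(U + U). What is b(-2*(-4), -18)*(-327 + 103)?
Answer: 3584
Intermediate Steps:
b(U, Q) = -2*U
b(-2*(-4), -18)*(-327 + 103) = (-(-4)*(-4))*(-327 + 103) = -2*8*(-224) = -16*(-224) = 3584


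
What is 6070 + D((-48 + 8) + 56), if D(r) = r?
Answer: 6086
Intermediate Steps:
6070 + D((-48 + 8) + 56) = 6070 + ((-48 + 8) + 56) = 6070 + (-40 + 56) = 6070 + 16 = 6086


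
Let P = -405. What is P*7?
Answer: -2835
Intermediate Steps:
P*7 = -405*7 = -2835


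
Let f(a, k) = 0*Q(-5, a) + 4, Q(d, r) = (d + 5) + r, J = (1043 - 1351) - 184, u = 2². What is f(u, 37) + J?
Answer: -488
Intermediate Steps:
u = 4
J = -492 (J = -308 - 184 = -492)
Q(d, r) = 5 + d + r (Q(d, r) = (5 + d) + r = 5 + d + r)
f(a, k) = 4 (f(a, k) = 0*(5 - 5 + a) + 4 = 0*a + 4 = 0 + 4 = 4)
f(u, 37) + J = 4 - 492 = -488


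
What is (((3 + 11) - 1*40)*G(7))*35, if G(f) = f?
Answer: -6370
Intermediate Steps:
(((3 + 11) - 1*40)*G(7))*35 = (((3 + 11) - 1*40)*7)*35 = ((14 - 40)*7)*35 = -26*7*35 = -182*35 = -6370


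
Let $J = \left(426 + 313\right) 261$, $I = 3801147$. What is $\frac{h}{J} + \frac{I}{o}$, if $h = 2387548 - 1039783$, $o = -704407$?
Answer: $\frac{72071222714}{45288439251} \approx 1.5914$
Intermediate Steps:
$h = 1347765$ ($h = 2387548 - 1039783 = 1347765$)
$J = 192879$ ($J = 739 \cdot 261 = 192879$)
$\frac{h}{J} + \frac{I}{o} = \frac{1347765}{192879} + \frac{3801147}{-704407} = 1347765 \cdot \frac{1}{192879} + 3801147 \left(- \frac{1}{704407}\right) = \frac{449255}{64293} - \frac{3801147}{704407} = \frac{72071222714}{45288439251}$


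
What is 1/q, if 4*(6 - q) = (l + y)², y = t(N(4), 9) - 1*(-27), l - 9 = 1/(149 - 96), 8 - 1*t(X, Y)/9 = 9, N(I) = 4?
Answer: -2809/495802 ≈ -0.0056656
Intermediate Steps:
t(X, Y) = -9 (t(X, Y) = 72 - 9*9 = 72 - 81 = -9)
l = 478/53 (l = 9 + 1/(149 - 96) = 9 + 1/53 = 478/53 ≈ 9.0189)
y = 18 (y = -9 - 1*(-27) = -9 + 27 = 18)
q = -495802/2809 (q = 6 - (478/53 + 18)²/4 = 6 - (1432/53)²/4 = 6 - ¼*2050624/2809 = 6 - 512656/2809 = -495802/2809 ≈ -176.50)
1/q = 1/(-495802/2809) = -2809/495802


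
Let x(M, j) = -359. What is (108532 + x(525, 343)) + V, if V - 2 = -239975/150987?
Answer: 16332778750/150987 ≈ 1.0817e+5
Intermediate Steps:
V = 61999/150987 (V = 2 - 239975/150987 = 61999/150987 ≈ 0.41062)
(108532 + x(525, 343)) + V = (108532 - 359) + 61999/150987 = 108173 + 61999/150987 = 16332778750/150987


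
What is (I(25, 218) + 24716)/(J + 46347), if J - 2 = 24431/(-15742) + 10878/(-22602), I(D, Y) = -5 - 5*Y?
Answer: 1400727992794/2748380411963 ≈ 0.50966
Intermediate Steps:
J = -1971595/59300114 (J = 2 + (24431/(-15742) + 10878/(-22602)) = 2 + (24431*(-1/15742) + 10878*(-1/22602)) = 2 + (-24431/15742 - 1813/3767) = 2 - 120571823/59300114 = -1971595/59300114 ≈ -0.033248)
(I(25, 218) + 24716)/(J + 46347) = ((-5 - 5*218) + 24716)/(-1971595/59300114 + 46347) = ((-5 - 1090) + 24716)/(2748380411963/59300114) = (-1095 + 24716)*(59300114/2748380411963) = 23621*(59300114/2748380411963) = 1400727992794/2748380411963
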